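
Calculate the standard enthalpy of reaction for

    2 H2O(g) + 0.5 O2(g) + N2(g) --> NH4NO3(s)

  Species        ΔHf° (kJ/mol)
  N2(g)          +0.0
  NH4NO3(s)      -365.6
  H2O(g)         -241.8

ΔH°rxn = 118.0 kJ/mol

Products: 1·(-365.6) = -365.6
Reactants: 2·(-241.8) + 1/2·(+0.0) + 1·(+0.0) = -483.6
ΔH°rxn = (-365.6) − (-483.6) = 118.0 kJ/mol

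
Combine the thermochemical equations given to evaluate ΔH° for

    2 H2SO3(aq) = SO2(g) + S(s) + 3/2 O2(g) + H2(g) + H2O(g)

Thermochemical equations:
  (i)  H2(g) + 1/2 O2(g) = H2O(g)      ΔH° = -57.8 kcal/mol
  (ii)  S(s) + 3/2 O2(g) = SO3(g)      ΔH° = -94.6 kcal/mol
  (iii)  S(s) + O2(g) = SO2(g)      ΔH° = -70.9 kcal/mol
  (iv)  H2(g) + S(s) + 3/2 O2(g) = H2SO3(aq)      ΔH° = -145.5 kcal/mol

(i) as written: -57.8 kcal/mol
(ii): not needed.
(iii) as written: -70.9 kcal/mol
(iv) reversed and × 2: (-2)·(-145.5) = +291.0 kcal/mol
ΔH° = (1)·(-57.8) + (1)·(-70.9) + (-2)·(-145.5) = 162.3 kcal/mol

ΔH° = 162.3 kcal/mol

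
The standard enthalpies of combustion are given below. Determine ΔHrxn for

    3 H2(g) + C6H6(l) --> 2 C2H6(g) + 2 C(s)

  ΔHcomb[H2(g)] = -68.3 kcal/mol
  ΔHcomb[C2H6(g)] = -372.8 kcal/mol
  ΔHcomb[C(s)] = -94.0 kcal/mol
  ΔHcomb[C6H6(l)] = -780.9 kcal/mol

ΔHrxn = -52.2 kcal/mol

Using ΔH = Σ nΔHc°(reactants) − Σ nΔHc°(products):
= [3·(-68.3) + 1·(-780.9)] − [2·(-372.8) + 2·(-94.0)]
= -52.2 kcal/mol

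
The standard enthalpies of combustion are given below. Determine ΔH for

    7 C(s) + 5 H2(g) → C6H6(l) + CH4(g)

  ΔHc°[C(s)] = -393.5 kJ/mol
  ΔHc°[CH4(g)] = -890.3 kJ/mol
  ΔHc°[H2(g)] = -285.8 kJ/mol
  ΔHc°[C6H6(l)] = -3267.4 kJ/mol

Using ΔH = Σ nΔHc°(reactants) − Σ nΔHc°(products):
= [7·(-393.5) + 5·(-285.8)] − [1·(-3267.4) + 1·(-890.3)]
= -25.8 kJ/mol

ΔH = -25.8 kJ/mol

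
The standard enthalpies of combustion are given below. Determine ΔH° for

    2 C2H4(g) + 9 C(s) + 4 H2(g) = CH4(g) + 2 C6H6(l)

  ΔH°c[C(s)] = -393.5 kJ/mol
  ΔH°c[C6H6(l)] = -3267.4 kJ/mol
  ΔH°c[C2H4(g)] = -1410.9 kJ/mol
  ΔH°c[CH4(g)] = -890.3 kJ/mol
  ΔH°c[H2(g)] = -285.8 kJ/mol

With combustion enthalpies, reactants minus products:
= [2·(-1410.9) + 9·(-393.5) + 4·(-285.8)] − [1·(-890.3) + 2·(-3267.4)]
= -81.4 kJ/mol

ΔH° = -81.4 kJ/mol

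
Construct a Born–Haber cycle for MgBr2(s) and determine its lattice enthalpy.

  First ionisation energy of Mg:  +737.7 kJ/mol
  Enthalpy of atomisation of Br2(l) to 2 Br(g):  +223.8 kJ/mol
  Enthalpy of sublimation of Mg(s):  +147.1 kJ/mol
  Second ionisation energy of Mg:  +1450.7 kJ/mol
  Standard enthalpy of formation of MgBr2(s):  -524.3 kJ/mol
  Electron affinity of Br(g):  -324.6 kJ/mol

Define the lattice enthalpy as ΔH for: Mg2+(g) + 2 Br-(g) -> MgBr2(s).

U = -2434.4 kJ/mol

ΔHf° = 1·ΔHsub + 1·(ΣIE) + 1·D(Br2) + 2·EA + U
-524.3 = 1·(+147.1) + 1·(+2188.4) + 1·(+223.8) + 2·(-324.6) + U
U = -524.3 − (+1910.1) = -2434.4 kJ/mol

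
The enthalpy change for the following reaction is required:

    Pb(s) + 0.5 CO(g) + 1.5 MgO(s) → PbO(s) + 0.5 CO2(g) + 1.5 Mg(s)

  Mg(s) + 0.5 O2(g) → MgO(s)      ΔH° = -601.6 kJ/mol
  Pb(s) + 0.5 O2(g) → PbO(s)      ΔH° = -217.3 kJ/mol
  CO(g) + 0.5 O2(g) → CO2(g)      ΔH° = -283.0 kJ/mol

ΔH° = 543.6 kJ/mol

equation 1 reversed and × 3/2: (-3/2)·(-601.6) = +902.4 kJ/mol
equation 2 as written: -217.3 kJ/mol
equation 3 × 1/2: (1/2)·(-283.0) = -141.5 kJ/mol
Summing the manipulated equations, ΔH° = (+902.4) + (-217.3) + (-141.5) = 543.6 kJ/mol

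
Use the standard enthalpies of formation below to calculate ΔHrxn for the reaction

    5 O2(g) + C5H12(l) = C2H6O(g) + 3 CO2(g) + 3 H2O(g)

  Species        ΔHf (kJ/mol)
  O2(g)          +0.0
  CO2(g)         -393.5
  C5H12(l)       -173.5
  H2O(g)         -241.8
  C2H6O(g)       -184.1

ΔHrxn = -1916.5 kJ/mol

ΔH°rxn = Σ nΔHf°(products) − Σ nΔHf°(reactants).
Products: 1·(-184.1) + 3·(-393.5) + 3·(-241.8) = -2090.0
Reactants: 5·(+0.0) + 1·(-173.5) = -173.5
ΔHrxn = (-2090.0) − (-173.5) = -1916.5 kJ/mol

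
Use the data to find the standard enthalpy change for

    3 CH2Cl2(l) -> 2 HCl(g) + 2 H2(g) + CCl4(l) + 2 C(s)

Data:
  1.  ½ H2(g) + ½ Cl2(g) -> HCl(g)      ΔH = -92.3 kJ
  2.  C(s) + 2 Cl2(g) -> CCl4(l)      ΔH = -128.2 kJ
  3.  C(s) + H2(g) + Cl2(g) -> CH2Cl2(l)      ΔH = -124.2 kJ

ΔH = 59.8 kJ

eq. 1 × 2 (scale by 2 for the 2 HCl(g)): (2)·(-92.3) = -184.6 kJ
eq. 2 as written (CCl4(l) already on the product side): -128.2 kJ
eq. 3 reversed and × 3 (reverse to put CH2Cl2(l) on the reactant side; ×3 to match 3 CH2Cl2(l) in the target): (-3)·(-124.2) = +372.6 kJ
ΔH = (-184.6) + (-128.2) + (+372.6) = 59.8 kJ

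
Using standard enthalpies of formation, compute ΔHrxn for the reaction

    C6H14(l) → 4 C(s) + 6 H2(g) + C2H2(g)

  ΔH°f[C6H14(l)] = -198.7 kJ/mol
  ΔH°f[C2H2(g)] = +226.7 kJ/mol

ΔHrxn = 425.4 kJ/mol

Products: 4·(+0.0) + 6·(+0.0) + 1·(+226.7) = +226.7
Reactants: 1·(-198.7) = -198.7
ΔHrxn = (+226.7) − (-198.7) = 425.4 kJ/mol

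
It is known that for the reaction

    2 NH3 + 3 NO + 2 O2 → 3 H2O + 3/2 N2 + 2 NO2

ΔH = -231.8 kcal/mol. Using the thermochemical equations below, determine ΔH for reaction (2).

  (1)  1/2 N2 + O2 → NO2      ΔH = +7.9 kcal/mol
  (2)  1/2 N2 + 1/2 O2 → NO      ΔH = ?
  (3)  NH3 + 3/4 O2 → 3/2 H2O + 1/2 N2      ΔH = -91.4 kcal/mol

(1) × 2: (2)·(+7.9) = +15.8 kcal/mol
(2) reversed and × 3: contributes −3·x
(3) × 2: (2)·(-91.4) = -182.8 kcal/mol
-231.8 = (+15.8) + (-182.8) − 3·x
x = (-231.8 − (-167.0)) / (-3) = 21.6 kcal/mol

ΔH = 21.6 kcal/mol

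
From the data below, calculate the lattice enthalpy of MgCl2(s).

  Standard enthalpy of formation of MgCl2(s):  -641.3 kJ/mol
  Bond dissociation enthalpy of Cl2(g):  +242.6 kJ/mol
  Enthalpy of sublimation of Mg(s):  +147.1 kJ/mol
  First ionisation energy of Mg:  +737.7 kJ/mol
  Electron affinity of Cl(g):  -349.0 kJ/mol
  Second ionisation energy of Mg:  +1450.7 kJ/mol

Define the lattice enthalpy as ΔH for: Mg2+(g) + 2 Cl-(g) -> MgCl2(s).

ΔHf° = 1·ΔHsub + 1·(ΣIE) + 1·D(Cl2) + 2·EA + U
-641.3 = 1·(+147.1) + 1·(+2188.4) + 1·(+242.6) + 2·(-349.0) + U
U = -641.3 − (+1880.1) = -2521.4 kJ/mol

U = -2521.4 kJ/mol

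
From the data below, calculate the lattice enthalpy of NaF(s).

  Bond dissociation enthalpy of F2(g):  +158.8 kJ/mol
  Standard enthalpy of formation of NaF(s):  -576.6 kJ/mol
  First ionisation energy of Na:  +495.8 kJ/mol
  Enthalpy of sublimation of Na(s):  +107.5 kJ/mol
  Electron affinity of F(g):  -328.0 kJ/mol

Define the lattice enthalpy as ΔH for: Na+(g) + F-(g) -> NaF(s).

U = -931.3 kJ/mol

ΔHf° = 1·ΔHsub + 1·(ΣIE) + 1/2·D(F2) + 1·EA + U
-576.6 = 1·(+107.5) + 1·(+495.8) + 1/2·(+158.8) + 1·(-328.0) + U
U = -576.6 − (+354.7) = -931.3 kJ/mol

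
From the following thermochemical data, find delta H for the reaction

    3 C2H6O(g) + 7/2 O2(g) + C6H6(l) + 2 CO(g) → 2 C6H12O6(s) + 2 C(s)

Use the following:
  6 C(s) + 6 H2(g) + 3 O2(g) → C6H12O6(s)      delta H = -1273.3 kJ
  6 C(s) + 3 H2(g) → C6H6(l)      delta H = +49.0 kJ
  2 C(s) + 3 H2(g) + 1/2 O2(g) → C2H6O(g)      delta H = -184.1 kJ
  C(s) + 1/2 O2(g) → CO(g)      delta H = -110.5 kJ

delta H = -1822.3 kJ

equation 1 × 2: (2)·(-1273.3) = -2546.6 kJ
equation 2 reversed: -49.0 kJ
equation 3 reversed and × 3: (-3)·(-184.1) = +552.3 kJ
equation 4 reversed and × 2: (-2)·(-110.5) = +221.0 kJ
Combining the equations, delta H = (-2546.6) + (-49.0) + (+552.3) + (+221.0) = -1822.3 kJ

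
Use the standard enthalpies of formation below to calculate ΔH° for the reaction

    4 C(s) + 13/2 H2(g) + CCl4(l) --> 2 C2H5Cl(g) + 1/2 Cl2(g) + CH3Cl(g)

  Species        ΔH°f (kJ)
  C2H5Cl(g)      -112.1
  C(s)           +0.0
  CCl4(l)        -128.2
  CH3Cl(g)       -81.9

ΔH° = -177.9 kJ

Products: 2·(-112.1) + 1/2·(+0.0) + 1·(-81.9) = -306.1
Reactants: 4·(+0.0) + 13/2·(+0.0) + 1·(-128.2) = -128.2
ΔH° = (-306.1) − (-128.2) = -177.9 kJ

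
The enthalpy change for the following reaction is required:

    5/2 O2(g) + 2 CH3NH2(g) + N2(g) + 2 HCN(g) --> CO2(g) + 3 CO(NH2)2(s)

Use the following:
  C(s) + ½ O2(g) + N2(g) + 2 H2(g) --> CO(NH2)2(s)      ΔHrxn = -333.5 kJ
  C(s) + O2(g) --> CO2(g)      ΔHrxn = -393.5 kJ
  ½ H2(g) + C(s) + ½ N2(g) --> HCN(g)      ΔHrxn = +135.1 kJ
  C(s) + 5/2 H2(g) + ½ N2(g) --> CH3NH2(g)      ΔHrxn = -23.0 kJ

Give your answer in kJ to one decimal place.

equation 1 × 3: (3)·(-333.5) = -1000.5 kJ
equation 2 as written: -393.5 kJ
equation 3 reversed and × 2: (-2)·(+135.1) = -270.2 kJ
equation 4 reversed and × 2: (-2)·(-23.0) = +46.0 kJ
ΔHrxn = (-1000.5) + (-393.5) + (-270.2) + (+46.0) = -1618.2 kJ

ΔHrxn = -1618.2 kJ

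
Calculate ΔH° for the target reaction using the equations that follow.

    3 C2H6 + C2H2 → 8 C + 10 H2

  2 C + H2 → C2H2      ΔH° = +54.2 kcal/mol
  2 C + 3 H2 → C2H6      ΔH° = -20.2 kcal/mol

ΔH° = 6.4 kcal/mol

equation 1 reversed (C2H2 must end up as a reactant): -54.2 kcal/mol
equation 2 reversed and × 3 (C2H6 must end up as a reactant; ×3 to match 3 C2H6 in the target): (-3)·(-20.2) = +60.6 kcal/mol
Combining the equations, ΔH° = (-1)·(+54.2) + (-3)·(-20.2) = 6.4 kcal/mol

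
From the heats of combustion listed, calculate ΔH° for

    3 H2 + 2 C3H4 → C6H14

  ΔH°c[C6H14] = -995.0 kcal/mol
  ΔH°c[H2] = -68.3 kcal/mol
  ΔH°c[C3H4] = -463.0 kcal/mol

ΔH° = -135.9 kcal/mol

Using ΔH = Σ nΔHc°(reactants) − Σ nΔHc°(products):
= [3·(-68.3) + 2·(-463.0)] − [1·(-995.0)]
= -135.9 kcal/mol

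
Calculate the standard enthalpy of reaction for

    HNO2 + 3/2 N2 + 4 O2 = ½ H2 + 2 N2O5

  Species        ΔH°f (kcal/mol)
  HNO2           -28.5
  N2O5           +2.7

ΔH_rxn = 33.9 kcal/mol

Products: 1/2·(+0.0) + 2·(+2.7) = +5.4
Reactants: 1·(-28.5) + 3/2·(+0.0) + 4·(+0.0) = -28.5
ΔH_rxn = (+5.4) − (-28.5) = 33.9 kcal/mol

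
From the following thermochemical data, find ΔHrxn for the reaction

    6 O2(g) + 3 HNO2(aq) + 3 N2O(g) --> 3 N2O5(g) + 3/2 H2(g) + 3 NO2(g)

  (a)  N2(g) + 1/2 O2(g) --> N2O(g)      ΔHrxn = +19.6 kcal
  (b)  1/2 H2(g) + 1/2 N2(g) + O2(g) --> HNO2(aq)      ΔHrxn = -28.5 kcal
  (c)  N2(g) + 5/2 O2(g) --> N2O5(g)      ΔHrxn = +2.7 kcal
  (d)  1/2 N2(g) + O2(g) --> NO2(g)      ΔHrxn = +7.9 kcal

ΔHrxn = 58.5 kcal

(a) reversed and × 3: (-3)·(+19.6) = -58.8 kcal
(b) reversed and × 3: (-3)·(-28.5) = +85.5 kcal
(c) × 3: (3)·(+2.7) = +8.1 kcal
(d) × 3: (3)·(+7.9) = +23.7 kcal
ΔHrxn = (-3)·(+19.6) + (-3)·(-28.5) + (3)·(+2.7) + (3)·(+7.9) = 58.5 kcal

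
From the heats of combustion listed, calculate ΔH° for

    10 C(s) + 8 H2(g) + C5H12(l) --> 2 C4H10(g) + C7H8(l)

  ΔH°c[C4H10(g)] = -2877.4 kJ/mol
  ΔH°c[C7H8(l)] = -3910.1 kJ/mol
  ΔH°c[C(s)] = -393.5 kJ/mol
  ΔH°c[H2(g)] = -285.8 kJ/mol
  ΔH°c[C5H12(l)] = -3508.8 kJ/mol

Using ΔH = Σ nΔHc°(reactants) − Σ nΔHc°(products):
= [10·(-393.5) + 8·(-285.8) + 1·(-3508.8)] − [2·(-2877.4) + 1·(-3910.1)]
= -65.3 kJ/mol

ΔH° = -65.3 kJ/mol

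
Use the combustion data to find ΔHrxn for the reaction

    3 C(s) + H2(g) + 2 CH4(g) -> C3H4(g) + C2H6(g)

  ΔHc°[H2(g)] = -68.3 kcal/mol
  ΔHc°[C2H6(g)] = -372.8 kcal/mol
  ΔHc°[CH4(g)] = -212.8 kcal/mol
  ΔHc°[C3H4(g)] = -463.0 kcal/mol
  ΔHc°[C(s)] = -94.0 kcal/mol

Using ΔH = Σ nΔHc°(reactants) − Σ nΔHc°(products):
= [3·(-94.0) + 1·(-68.3) + 2·(-212.8)] − [1·(-463.0) + 1·(-372.8)]
= 59.9 kcal/mol

ΔHrxn = 59.9 kcal/mol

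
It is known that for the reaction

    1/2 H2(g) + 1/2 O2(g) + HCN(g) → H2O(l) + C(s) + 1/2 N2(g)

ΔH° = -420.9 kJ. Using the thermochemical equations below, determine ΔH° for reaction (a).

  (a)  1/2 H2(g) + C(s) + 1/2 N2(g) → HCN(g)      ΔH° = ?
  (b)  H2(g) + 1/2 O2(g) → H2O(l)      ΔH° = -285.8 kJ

ΔH° = 135.1 kJ

(a) reversed (HCN(g) must end up as a reactant): contributes −x
(b) as written (H2O(l) already on the product side): -285.8 kJ
-420.9 = (-285.8) − x
x = (-420.9 − (-285.8)) / (-1) = 135.1 kJ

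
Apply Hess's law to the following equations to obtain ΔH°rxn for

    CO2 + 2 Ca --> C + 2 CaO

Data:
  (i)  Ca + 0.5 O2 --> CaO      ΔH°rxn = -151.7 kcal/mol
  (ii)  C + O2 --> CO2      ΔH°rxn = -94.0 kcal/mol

ΔH°rxn = -209.4 kcal/mol

(i) × 2 (×2 to match 2 CaO in the target): (2)·(-151.7) = -303.4 kcal/mol
(ii) reversed (CO2 must end up as a reactant): +94.0 kcal/mol
By Hess's law, ΔH°rxn = (-303.4) + (+94.0) = -209.4 kcal/mol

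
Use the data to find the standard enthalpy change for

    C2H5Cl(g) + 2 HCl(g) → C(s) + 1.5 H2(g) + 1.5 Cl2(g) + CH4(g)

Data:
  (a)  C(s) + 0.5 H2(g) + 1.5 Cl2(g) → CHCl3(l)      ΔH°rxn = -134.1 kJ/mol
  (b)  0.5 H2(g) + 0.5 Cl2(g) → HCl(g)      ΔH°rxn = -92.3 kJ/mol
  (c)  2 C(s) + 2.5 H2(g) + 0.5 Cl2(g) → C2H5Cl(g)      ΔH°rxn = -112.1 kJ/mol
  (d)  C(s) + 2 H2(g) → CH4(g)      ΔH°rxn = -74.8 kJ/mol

ΔH°rxn = 221.9 kJ/mol

(a): not needed.
(b) reversed and × 2: (-2)·(-92.3) = +184.6 kJ/mol
(c) reversed: +112.1 kJ/mol
(d) as written: -74.8 kJ/mol
Since enthalpy is a state function, ΔH°rxn = (-2)·(-92.3) + (-1)·(-112.1) + (1)·(-74.8) = 221.9 kJ/mol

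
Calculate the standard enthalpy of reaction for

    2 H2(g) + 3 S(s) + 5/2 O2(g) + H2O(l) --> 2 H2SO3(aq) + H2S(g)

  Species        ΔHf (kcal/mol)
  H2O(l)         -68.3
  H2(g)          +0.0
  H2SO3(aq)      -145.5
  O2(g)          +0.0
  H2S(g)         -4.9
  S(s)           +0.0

ΔH_rxn = -227.6 kcal/mol

Products: 2·(-145.5) + 1·(-4.9) = -295.9
Reactants: 2·(+0.0) + 3·(+0.0) + 5/2·(+0.0) + 1·(-68.3) = -68.3
ΔH_rxn = (-295.9) − (-68.3) = -227.6 kcal/mol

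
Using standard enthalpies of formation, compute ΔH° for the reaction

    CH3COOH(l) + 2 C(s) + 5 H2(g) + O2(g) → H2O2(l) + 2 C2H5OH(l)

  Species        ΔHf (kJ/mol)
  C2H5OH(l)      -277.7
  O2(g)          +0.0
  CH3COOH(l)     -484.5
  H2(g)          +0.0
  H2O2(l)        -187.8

Products: 1·(-187.8) + 2·(-277.7) = -743.2
Reactants: 1·(-484.5) + 2·(+0.0) + 5·(+0.0) + 1·(+0.0) = -484.5
ΔH° = (-743.2) − (-484.5) = -258.7 kJ/mol

ΔH° = -258.7 kJ/mol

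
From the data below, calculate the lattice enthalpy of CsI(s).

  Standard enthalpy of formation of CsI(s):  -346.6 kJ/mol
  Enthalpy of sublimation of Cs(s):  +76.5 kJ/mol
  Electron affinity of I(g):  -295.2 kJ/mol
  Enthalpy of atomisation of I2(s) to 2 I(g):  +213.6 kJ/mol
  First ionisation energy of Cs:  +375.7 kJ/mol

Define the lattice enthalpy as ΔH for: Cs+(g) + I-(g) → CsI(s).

U = -610.4 kJ/mol

ΔHf° = 1·ΔHsub + 1·(ΣIE) + 1/2·D(I2) + 1·EA + U
-346.6 = 1·(+76.5) + 1·(+375.7) + 1/2·(+213.6) + 1·(-295.2) + U
U = -346.6 − (+263.8) = -610.4 kJ/mol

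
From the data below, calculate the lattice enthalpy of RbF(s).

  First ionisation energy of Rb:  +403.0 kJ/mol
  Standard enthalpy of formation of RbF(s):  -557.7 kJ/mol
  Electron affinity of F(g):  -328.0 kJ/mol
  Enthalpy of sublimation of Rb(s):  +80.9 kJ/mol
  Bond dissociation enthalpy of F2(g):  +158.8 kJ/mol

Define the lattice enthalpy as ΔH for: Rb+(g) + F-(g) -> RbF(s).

ΔHf° = 1·ΔHsub + 1·(ΣIE) + 1/2·D(F2) + 1·EA + U
-557.7 = 1·(+80.9) + 1·(+403.0) + 1/2·(+158.8) + 1·(-328.0) + U
U = -557.7 − (+235.3) = -793.0 kJ/mol

U = -793.0 kJ/mol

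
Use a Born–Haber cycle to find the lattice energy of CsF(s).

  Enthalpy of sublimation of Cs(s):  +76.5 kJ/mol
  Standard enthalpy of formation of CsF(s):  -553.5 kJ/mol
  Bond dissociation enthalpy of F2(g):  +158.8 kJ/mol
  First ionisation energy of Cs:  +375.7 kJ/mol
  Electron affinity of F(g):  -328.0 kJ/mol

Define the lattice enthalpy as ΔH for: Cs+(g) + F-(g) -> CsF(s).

ΔHf° = 1·ΔHsub + 1·(ΣIE) + 1/2·D(F2) + 1·EA + U
-553.5 = 1·(+76.5) + 1·(+375.7) + 1/2·(+158.8) + 1·(-328.0) + U
U = -553.5 − (+203.6) = -757.1 kJ/mol

U = -757.1 kJ/mol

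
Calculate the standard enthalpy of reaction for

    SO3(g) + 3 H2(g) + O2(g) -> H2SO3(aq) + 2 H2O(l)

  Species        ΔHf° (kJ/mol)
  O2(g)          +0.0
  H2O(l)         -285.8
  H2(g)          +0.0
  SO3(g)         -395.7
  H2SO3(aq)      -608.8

ΔHrxn = -784.7 kJ/mol

ΔH°rxn = Σ nΔHf°(products) − Σ nΔHf°(reactants).
Products: 1·(-608.8) + 2·(-285.8) = -1180.4
Reactants: 1·(-395.7) + 3·(+0.0) + 1·(+0.0) = -395.7
ΔHrxn = (-1180.4) − (-395.7) = -784.7 kJ/mol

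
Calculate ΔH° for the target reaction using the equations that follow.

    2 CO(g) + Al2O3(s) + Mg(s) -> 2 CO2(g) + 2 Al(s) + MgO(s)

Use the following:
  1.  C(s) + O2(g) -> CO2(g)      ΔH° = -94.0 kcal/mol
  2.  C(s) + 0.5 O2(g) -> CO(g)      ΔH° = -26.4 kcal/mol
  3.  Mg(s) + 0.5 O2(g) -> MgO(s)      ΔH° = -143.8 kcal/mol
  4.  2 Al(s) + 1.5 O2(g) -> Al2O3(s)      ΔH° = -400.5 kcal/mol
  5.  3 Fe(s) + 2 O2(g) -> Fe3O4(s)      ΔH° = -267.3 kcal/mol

ΔH° = 121.5 kcal/mol

eq. 1 × 2 (×2 to match 2 CO2(g) in the target): (2)·(-94.0) = -188.0 kcal/mol
eq. 2 reversed and × 2 (reverse to put CO(g) on the reactant side; ×2 to match 2 CO(g) in the target): (-2)·(-26.4) = +52.8 kcal/mol
eq. 3 as written (MgO(s) already on the product side): -143.8 kcal/mol
eq. 4 reversed (reverse to put Al2O3(s) on the reactant side): +400.5 kcal/mol
eq. 5: not needed (Fe(s) appears nowhere else).
Summing the manipulated equations, ΔH° = (2)·(-94.0) + (-2)·(-26.4) + (1)·(-143.8) + (-1)·(-400.5) = 121.5 kcal/mol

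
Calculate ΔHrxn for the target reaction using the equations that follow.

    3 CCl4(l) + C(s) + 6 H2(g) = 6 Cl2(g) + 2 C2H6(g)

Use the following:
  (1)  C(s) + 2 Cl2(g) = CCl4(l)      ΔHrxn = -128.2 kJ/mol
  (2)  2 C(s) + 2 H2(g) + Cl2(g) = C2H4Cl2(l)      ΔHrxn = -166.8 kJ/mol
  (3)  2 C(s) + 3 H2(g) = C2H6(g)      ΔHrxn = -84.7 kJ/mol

ΔHrxn = 215.2 kJ/mol

(1) reversed and × 3 (reverse to put CCl4(l) on the reactant side; scale by 3 for the 3 CCl4(l)): (-3)·(-128.2) = +384.6 kJ/mol
(2): not needed (C2H4Cl2(l) appears nowhere else).
(3) × 2 (scale by 2 for the 2 C2H6(g)): (2)·(-84.7) = -169.4 kJ/mol
Summing the manipulated equations, ΔHrxn = (-3)·(-128.2) + (2)·(-84.7) = 215.2 kJ/mol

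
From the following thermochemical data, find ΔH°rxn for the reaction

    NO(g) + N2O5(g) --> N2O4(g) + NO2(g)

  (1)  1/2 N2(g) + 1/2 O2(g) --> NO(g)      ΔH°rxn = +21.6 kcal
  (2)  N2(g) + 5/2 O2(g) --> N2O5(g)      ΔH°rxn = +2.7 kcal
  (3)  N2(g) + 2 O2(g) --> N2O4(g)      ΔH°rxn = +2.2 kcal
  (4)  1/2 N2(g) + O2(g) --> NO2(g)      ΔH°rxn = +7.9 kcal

ΔH°rxn = -14.2 kcal

(1) reversed: -21.6 kcal
(2) reversed: -2.7 kcal
(3) as written: +2.2 kcal
(4) as written: +7.9 kcal
By Hess's law, ΔH°rxn = (-21.6) + (-2.7) + (+2.2) + (+7.9) = -14.2 kcal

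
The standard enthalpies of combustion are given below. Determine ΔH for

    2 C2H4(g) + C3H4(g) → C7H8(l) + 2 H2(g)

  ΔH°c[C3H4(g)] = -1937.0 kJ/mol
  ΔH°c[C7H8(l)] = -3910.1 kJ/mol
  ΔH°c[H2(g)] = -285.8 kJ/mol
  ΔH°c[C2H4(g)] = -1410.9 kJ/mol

Using ΔH = Σ nΔHc°(reactants) − Σ nΔHc°(products):
= [2·(-1410.9) + 1·(-1937.0)] − [1·(-3910.1) + 2·(-285.8)]
= -277.1 kJ/mol

ΔH = -277.1 kJ/mol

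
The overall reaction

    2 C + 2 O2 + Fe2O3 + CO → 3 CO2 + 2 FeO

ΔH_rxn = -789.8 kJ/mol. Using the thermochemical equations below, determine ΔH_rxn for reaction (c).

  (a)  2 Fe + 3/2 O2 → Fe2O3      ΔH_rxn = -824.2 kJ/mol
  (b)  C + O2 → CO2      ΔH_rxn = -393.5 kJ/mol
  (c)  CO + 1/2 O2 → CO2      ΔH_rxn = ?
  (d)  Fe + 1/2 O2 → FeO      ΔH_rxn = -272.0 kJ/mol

(a) reversed (reverse to put Fe2O3 on the reactant side): +824.2 kJ/mol
(b) × 2 (×2 to match 2 C in the target): (2)·(-393.5) = -787.0 kJ/mol
(c) as written (CO already on the reactant side): contributes x
(d) × 2 (scale by 2 for the 2 FeO): (2)·(-272.0) = -544.0 kJ/mol
-789.8 = (+824.2) + (-787.0) + (-544.0) + x
x = (-789.8 − (-506.8)) / (1) = -283.0 kJ/mol

ΔH_rxn = -283.0 kJ/mol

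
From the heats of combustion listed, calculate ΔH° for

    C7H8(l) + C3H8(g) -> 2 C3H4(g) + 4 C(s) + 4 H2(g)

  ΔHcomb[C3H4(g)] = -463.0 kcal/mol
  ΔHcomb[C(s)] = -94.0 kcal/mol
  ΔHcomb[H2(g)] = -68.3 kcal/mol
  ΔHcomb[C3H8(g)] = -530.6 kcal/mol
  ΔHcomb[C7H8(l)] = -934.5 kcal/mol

ΔH° = 110.1 kcal/mol

Using ΔH = Σ nΔHc°(reactants) − Σ nΔHc°(products):
= [1·(-934.5) + 1·(-530.6)] − [2·(-463.0) + 4·(-94.0) + 4·(-68.3)]
= 110.1 kcal/mol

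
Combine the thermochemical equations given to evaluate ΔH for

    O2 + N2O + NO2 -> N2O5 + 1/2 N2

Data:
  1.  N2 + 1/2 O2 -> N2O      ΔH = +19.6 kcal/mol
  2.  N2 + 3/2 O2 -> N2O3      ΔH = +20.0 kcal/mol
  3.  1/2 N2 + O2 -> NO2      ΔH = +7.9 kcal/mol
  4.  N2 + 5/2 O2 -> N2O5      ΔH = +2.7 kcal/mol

eq. 1 reversed (N2O must end up as a reactant): -19.6 kcal/mol
eq. 2: not needed (N2O3 appears nowhere else).
eq. 3 reversed (reverse to put NO2 on the reactant side): -7.9 kcal/mol
eq. 4 as written (N2O5 already on the product side): +2.7 kcal/mol
Summing the manipulated equations, ΔH = (-1)·(+19.6) + (-1)·(+7.9) + (1)·(+2.7) = -24.8 kcal/mol

ΔH = -24.8 kcal/mol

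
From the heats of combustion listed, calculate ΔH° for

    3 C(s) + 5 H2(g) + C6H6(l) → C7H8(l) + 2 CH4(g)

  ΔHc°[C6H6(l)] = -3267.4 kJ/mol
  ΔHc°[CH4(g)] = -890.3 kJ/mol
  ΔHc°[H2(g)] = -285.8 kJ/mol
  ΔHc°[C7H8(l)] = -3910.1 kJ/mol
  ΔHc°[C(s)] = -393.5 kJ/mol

ΔH° = -186.2 kJ/mol

Using ΔH = Σ nΔHc°(reactants) − Σ nΔHc°(products):
= [3·(-393.5) + 5·(-285.8) + 1·(-3267.4)] − [1·(-3910.1) + 2·(-890.3)]
= -186.2 kJ/mol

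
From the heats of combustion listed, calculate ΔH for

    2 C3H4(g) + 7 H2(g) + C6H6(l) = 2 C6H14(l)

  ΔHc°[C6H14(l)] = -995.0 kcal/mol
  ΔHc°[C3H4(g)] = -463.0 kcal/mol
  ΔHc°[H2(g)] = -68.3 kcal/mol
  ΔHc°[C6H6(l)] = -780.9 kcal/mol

With combustion enthalpies, reactants minus products:
= [2·(-463.0) + 7·(-68.3) + 1·(-780.9)] − [2·(-995.0)]
= -195.0 kcal/mol

ΔH = -195.0 kcal/mol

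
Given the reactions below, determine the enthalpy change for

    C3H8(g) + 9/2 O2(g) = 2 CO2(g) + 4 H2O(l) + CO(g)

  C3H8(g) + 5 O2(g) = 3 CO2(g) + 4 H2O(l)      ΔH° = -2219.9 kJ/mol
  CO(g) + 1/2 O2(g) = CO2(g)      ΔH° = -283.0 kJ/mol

ΔH° = -1936.9 kJ/mol

equation 1 as written (C3H8(g) already on the reactant side): -2219.9 kJ/mol
equation 2 reversed (CO(g) must end up as a product): +283.0 kJ/mol
Summing the manipulated equations, ΔH° = (1)·(-2219.9) + (-1)·(-283.0) = -1936.9 kJ/mol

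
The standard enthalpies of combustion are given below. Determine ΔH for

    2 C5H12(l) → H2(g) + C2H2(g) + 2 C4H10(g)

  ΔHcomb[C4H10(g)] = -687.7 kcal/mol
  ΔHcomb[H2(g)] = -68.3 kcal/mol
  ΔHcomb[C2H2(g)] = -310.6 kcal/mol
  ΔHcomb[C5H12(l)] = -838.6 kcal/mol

Using ΔH = Σ nΔHc°(reactants) − Σ nΔHc°(products):
= [2·(-838.6)] − [1·(-68.3) + 1·(-310.6) + 2·(-687.7)]
= 77.1 kcal/mol

ΔH = 77.1 kcal/mol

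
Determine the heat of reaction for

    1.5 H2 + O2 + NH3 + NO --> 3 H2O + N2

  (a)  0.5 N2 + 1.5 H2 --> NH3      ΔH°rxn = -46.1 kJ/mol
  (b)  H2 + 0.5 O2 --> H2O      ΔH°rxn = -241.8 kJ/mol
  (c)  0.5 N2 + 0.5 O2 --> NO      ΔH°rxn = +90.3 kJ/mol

(a) reversed (NH3 must end up as a reactant): +46.1 kJ/mol
(b) × 3 (scale by 3 for the 3 H2O): (3)·(-241.8) = -725.4 kJ/mol
(c) reversed (reverse to put NO on the reactant side): -90.3 kJ/mol
ΔH°rxn = (-1)·(-46.1) + (3)·(-241.8) + (-1)·(+90.3) = -769.6 kJ/mol

ΔH°rxn = -769.6 kJ/mol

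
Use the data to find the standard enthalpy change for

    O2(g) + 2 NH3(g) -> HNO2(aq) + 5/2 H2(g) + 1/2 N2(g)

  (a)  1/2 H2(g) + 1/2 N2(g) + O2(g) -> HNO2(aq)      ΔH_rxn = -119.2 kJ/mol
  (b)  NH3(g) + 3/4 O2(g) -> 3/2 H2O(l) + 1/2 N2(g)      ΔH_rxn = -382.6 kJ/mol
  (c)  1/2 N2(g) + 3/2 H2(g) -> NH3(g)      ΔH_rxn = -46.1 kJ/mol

(a) as written (HNO2(aq) already on the product side): -119.2 kJ/mol
(b): not needed (H2O(l) appears nowhere else).
(c) reversed and × 2: (-2)·(-46.1) = +92.2 kJ/mol
ΔH_rxn = (1)·(-119.2) + (-2)·(-46.1) = -27.0 kJ/mol

ΔH_rxn = -27.0 kJ/mol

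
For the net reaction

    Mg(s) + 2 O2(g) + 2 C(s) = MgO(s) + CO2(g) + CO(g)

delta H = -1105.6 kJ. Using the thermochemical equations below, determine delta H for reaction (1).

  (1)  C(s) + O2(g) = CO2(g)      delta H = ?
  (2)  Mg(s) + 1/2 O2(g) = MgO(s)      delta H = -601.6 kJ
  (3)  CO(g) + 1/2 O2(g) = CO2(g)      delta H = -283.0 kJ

(1) × 2 (×2 to match 2 C(s) in the target): contributes 2·x
(2) as written (MgO(s) already on the product side): -601.6 kJ
(3) reversed (CO(g) must end up as a product): +283.0 kJ
-1105.6 = (-601.6) + (+283.0) + 2·x
x = (-1105.6 − (-318.6)) / (2) = -393.5 kJ

delta H = -393.5 kJ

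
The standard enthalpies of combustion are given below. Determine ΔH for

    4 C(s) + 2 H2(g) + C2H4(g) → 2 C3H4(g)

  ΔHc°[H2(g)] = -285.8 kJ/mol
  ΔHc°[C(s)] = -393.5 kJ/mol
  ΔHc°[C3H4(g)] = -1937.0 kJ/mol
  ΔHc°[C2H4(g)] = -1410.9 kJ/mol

With combustion enthalpies, reactants minus products:
= [4·(-393.5) + 2·(-285.8) + 1·(-1410.9)] − [2·(-1937.0)]
= 317.5 kJ/mol

ΔH = 317.5 kJ/mol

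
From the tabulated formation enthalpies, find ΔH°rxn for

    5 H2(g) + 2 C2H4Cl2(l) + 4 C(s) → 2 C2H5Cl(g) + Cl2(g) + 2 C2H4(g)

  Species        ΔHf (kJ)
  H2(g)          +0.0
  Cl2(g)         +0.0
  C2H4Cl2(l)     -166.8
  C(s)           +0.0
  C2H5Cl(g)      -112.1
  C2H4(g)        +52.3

Products: 2·(-112.1) + 1·(+0.0) + 2·(+52.3) = -119.6
Reactants: 5·(+0.0) + 2·(-166.8) + 4·(+0.0) = -333.6
ΔH°rxn = (-119.6) − (-333.6) = 214.0 kJ

ΔH°rxn = 214.0 kJ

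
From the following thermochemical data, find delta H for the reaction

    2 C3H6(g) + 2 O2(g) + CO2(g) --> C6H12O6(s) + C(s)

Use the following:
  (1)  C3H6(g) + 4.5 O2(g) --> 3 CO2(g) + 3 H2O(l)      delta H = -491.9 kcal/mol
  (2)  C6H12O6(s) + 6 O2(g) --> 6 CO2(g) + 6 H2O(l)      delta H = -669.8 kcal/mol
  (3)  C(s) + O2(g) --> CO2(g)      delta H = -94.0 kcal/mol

delta H = -220.0 kcal/mol

(1) × 2: (2)·(-491.9) = -983.8 kcal/mol
(2) reversed: +669.8 kcal/mol
(3) reversed: +94.0 kcal/mol
Summing the manipulated equations, delta H = (2)·(-491.9) + (-1)·(-669.8) + (-1)·(-94.0) = -220.0 kcal/mol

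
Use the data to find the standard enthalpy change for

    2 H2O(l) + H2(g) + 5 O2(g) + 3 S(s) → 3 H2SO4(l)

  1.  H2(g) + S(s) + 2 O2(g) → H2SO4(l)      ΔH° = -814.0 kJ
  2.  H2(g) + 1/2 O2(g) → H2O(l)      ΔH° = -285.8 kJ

eq. 1 × 3: (3)·(-814.0) = -2442.0 kJ
eq. 2 reversed and × 2: (-2)·(-285.8) = +571.6 kJ
ΔH° = (3)·(-814.0) + (-2)·(-285.8) = -1870.4 kJ

ΔH° = -1870.4 kJ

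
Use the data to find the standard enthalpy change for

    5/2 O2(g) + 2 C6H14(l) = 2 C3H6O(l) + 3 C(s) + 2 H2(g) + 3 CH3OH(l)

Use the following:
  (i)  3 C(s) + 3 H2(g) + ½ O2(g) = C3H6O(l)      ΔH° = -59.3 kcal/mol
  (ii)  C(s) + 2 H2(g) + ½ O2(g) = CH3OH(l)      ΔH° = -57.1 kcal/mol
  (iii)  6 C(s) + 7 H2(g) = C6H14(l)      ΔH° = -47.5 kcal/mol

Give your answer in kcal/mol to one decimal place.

ΔH° = -194.9 kcal/mol

(i) × 2 (scale by 2 for the 2 C3H6O(l)): (2)·(-59.3) = -118.6 kcal/mol
(ii) × 3 (×3 to match 3 CH3OH(l) in the target): (3)·(-57.1) = -171.3 kcal/mol
(iii) reversed and × 2 (reverse to put C6H14(l) on the reactant side; scale by 2 for the 2 C6H14(l)): (-2)·(-47.5) = +95.0 kcal/mol
Summing the manipulated equations, ΔH° = (-118.6) + (-171.3) + (+95.0) = -194.9 kcal/mol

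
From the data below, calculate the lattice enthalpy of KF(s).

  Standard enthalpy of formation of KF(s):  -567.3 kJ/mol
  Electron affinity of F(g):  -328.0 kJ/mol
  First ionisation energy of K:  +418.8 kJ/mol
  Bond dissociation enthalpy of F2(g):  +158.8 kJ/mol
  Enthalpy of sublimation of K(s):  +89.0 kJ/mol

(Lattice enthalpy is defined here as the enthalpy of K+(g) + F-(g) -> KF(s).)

U = -826.5 kJ/mol

ΔHf° = 1·ΔHsub + 1·(ΣIE) + 1/2·D(F2) + 1·EA + U
-567.3 = 1·(+89.0) + 1·(+418.8) + 1/2·(+158.8) + 1·(-328.0) + U
U = -567.3 − (+259.2) = -826.5 kJ/mol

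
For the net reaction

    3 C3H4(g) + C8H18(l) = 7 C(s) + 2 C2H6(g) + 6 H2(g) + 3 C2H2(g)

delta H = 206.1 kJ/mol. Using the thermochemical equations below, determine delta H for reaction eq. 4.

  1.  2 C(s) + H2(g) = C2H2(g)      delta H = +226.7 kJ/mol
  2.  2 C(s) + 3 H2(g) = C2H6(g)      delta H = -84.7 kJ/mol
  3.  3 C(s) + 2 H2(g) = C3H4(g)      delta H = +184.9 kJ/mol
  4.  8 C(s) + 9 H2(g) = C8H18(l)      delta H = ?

eq. 1 × 3 (scale by 3 for the 3 C2H2(g)): (3)·(+226.7) = +680.1 kJ/mol
eq. 2 × 2 (scale by 2 for the 2 C2H6(g)): (2)·(-84.7) = -169.4 kJ/mol
eq. 3 reversed and × 3 (C3H4(g) must end up as a reactant; ×3 to match 3 C3H4(g) in the target): (-3)·(+184.9) = -554.7 kJ/mol
eq. 4 reversed (reverse to put C8H18(l) on the reactant side): contributes −x
+206.1 = (+680.1) + (-169.4) + (-554.7) − x
x = (+206.1 − (-44.0)) / (-1) = -250.1 kJ/mol

delta H = -250.1 kJ/mol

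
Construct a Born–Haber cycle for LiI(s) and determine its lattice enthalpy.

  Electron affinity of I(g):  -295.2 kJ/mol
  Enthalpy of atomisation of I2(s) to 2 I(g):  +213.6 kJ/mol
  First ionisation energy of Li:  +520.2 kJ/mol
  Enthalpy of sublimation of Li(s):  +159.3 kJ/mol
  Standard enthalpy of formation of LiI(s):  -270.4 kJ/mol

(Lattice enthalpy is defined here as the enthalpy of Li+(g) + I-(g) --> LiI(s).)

U = -761.5 kJ/mol

ΔHf° = 1·ΔHsub + 1·(ΣIE) + 1/2·D(I2) + 1·EA + U
-270.4 = 1·(+159.3) + 1·(+520.2) + 1/2·(+213.6) + 1·(-295.2) + U
U = -270.4 − (+491.1) = -761.5 kJ/mol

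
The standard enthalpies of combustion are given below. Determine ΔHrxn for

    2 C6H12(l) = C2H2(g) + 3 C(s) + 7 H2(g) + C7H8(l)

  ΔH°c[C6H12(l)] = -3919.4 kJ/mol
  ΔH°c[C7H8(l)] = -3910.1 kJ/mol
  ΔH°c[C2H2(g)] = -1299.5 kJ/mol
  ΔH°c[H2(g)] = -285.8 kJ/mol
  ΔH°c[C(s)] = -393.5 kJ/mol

With combustion enthalpies, reactants minus products:
= [2·(-3919.4)] − [1·(-1299.5) + 3·(-393.5) + 7·(-285.8) + 1·(-3910.1)]
= 551.9 kJ/mol

ΔHrxn = 551.9 kJ/mol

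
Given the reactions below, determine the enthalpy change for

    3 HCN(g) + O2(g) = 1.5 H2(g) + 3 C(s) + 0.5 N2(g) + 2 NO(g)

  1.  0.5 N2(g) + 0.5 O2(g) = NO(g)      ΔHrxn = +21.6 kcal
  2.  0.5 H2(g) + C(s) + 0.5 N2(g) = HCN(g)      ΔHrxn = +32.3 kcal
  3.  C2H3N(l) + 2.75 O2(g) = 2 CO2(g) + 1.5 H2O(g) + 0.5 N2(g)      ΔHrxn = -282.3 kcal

eq. 1 × 2: (2)·(+21.6) = +43.2 kcal
eq. 2 reversed and × 3: (-3)·(+32.3) = -96.9 kcal
eq. 3: not needed.
Since enthalpy is a state function, ΔHrxn = (2)·(+21.6) + (-3)·(+32.3) = -53.7 kcal

ΔHrxn = -53.7 kcal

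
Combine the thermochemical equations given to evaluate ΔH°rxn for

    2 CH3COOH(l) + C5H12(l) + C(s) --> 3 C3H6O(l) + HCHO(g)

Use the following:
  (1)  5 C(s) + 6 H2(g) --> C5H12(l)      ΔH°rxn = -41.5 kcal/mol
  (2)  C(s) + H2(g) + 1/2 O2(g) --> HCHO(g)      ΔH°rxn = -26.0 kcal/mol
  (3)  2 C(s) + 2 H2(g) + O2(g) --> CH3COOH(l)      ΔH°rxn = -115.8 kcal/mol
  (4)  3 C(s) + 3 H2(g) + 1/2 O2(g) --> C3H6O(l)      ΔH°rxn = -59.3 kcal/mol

(1) reversed (reverse to put C5H12(l) on the reactant side): +41.5 kcal/mol
(2) as written (HCHO(g) already on the product side): -26.0 kcal/mol
(3) reversed and × 2 (CH3COOH(l) must end up as a reactant; scale by 2 for the 2 CH3COOH(l)): (-2)·(-115.8) = +231.6 kcal/mol
(4) × 3 (×3 to match 3 C3H6O(l) in the target): (3)·(-59.3) = -177.9 kcal/mol
ΔH°rxn = (-1)·(-41.5) + (1)·(-26.0) + (-2)·(-115.8) + (3)·(-59.3) = 69.2 kcal/mol

ΔH°rxn = 69.2 kcal/mol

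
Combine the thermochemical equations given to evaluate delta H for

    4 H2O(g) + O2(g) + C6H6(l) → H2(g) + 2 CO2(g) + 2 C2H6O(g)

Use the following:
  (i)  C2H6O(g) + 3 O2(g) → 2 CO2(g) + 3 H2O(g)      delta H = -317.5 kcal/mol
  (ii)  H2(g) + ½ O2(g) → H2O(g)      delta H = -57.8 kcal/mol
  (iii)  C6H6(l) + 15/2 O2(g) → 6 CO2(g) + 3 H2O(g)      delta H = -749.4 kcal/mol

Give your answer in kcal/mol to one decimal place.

(i) reversed and × 2: (-2)·(-317.5) = +635.0 kcal/mol
(ii) reversed: +57.8 kcal/mol
(iii) as written: -749.4 kcal/mol
delta H = (+635.0) + (+57.8) + (-749.4) = -56.6 kcal/mol

delta H = -56.6 kcal/mol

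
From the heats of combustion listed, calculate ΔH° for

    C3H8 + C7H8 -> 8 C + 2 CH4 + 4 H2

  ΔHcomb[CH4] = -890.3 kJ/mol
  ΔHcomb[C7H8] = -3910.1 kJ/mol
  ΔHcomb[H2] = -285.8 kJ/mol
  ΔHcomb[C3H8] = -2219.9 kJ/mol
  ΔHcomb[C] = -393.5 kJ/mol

With combustion enthalpies, reactants minus products:
= [1·(-2219.9) + 1·(-3910.1)] − [8·(-393.5) + 2·(-890.3) + 4·(-285.8)]
= -58.2 kJ/mol

ΔH° = -58.2 kJ/mol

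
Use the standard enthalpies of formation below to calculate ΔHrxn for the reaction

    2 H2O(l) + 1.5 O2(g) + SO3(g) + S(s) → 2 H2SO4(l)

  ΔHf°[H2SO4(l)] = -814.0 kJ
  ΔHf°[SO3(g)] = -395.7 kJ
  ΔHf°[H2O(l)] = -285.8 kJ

Products: 2·(-814.0) = -1628.0
Reactants: 2·(-285.8) + 3/2·(+0.0) + 1·(-395.7) + 1·(+0.0) = -967.3
ΔHrxn = (-1628.0) − (-967.3) = -660.7 kJ

ΔHrxn = -660.7 kJ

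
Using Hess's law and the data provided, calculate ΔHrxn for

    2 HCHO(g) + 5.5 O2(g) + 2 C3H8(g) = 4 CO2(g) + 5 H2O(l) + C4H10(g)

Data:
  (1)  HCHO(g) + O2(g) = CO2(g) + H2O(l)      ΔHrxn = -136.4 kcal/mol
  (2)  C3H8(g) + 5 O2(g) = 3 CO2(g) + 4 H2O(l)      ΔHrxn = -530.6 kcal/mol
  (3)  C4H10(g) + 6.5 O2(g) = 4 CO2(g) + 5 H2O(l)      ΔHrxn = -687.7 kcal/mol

ΔHrxn = -646.3 kcal/mol

(1) × 2 (×2 to match 2 HCHO(g) in the target): (2)·(-136.4) = -272.8 kcal/mol
(2) × 2 (×2 to match 2 C3H8(g) in the target): (2)·(-530.6) = -1061.2 kcal/mol
(3) reversed (reverse to put C4H10(g) on the product side): +687.7 kcal/mol
Summing the manipulated equations, ΔHrxn = (2)·(-136.4) + (2)·(-530.6) + (-1)·(-687.7) = -646.3 kcal/mol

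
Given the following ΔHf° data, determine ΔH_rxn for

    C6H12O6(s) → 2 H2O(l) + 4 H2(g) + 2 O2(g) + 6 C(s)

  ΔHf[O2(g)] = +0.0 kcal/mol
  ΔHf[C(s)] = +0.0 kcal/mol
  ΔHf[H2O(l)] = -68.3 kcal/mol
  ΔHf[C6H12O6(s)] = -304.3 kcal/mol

Products: 2·(-68.3) + 4·(+0.0) + 2·(+0.0) + 6·(+0.0) = -136.6
Reactants: 1·(-304.3) = -304.3
ΔH_rxn = (-136.6) − (-304.3) = 167.7 kcal/mol

ΔH_rxn = 167.7 kcal/mol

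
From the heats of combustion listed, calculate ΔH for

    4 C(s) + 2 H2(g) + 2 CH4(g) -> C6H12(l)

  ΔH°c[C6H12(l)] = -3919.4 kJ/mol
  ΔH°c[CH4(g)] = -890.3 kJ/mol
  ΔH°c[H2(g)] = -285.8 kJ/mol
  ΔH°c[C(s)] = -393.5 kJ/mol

Using ΔH = Σ nΔHc°(reactants) − Σ nΔHc°(products):
= [4·(-393.5) + 2·(-285.8) + 2·(-890.3)] − [1·(-3919.4)]
= -6.8 kJ/mol

ΔH = -6.8 kJ/mol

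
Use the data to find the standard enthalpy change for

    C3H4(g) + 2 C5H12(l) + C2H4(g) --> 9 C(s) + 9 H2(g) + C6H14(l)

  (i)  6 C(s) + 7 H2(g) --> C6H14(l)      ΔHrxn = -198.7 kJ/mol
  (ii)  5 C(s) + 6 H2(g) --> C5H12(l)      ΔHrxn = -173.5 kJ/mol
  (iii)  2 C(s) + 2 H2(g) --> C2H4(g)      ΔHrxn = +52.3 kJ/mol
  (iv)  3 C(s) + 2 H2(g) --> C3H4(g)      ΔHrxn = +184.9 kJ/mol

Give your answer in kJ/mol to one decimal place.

ΔHrxn = -88.9 kJ/mol

(i) as written (C6H14(l) already on the product side): -198.7 kJ/mol
(ii) reversed and × 2 (reverse to put C5H12(l) on the reactant side; ×2 to match 2 C5H12(l) in the target): (-2)·(-173.5) = +347.0 kJ/mol
(iii) reversed (reverse to put C2H4(g) on the reactant side): -52.3 kJ/mol
(iv) reversed (reverse to put C3H4(g) on the reactant side): -184.9 kJ/mol
Combining the equations, ΔHrxn = (1)·(-198.7) + (-2)·(-173.5) + (-1)·(+52.3) + (-1)·(+184.9) = -88.9 kJ/mol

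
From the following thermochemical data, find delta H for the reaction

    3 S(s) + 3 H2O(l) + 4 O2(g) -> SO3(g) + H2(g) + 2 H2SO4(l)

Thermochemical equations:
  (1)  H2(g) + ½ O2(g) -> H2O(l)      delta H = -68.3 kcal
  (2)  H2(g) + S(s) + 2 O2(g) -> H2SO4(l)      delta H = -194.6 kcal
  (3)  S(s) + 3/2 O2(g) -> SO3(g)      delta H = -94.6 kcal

(1) reversed and × 3 (reverse to put H2O(l) on the reactant side; scale by 3 for the 3 H2O(l)): (-3)·(-68.3) = +204.9 kcal
(2) × 2 (scale by 2 for the 2 H2SO4(l)): (2)·(-194.6) = -389.2 kcal
(3) as written (SO3(g) already on the product side): -94.6 kcal
By Hess's law, delta H = (+204.9) + (-389.2) + (-94.6) = -278.9 kcal

delta H = -278.9 kcal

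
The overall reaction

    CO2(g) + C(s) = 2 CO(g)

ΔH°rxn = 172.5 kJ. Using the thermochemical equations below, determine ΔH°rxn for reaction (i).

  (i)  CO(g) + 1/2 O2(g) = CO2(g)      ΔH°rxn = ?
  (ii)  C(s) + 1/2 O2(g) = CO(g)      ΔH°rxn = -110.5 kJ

(i) reversed (CO2(g) must end up as a reactant): contributes −x
(ii) as written (C(s) already on the reactant side): -110.5 kJ
+172.5 = (-110.5) − x
x = (+172.5 − (-110.5)) / (-1) = -283.0 kJ

ΔH°rxn = -283.0 kJ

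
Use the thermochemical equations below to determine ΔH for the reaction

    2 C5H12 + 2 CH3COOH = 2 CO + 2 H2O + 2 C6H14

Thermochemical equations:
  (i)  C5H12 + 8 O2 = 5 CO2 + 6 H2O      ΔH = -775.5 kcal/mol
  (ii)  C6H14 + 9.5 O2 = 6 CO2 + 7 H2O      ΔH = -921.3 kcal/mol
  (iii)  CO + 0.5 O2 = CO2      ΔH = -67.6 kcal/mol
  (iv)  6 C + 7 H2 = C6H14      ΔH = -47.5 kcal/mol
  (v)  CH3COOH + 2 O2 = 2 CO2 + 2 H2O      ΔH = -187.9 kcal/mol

(i) × 2 (×2 to match 2 C5H12 in the target): (2)·(-775.5) = -1551.0 kcal/mol
(ii) reversed and × 2: (-2)·(-921.3) = +1842.6 kcal/mol
(iii) reversed and × 2 (reverse to put CO on the product side; ×2 to match 2 CO in the target): (-2)·(-67.6) = +135.2 kcal/mol
(iv): not needed (C appears nowhere else).
(v) × 2 (scale by 2 for the 2 CH3COOH): (2)·(-187.9) = -375.8 kcal/mol
ΔH = (2)·(-775.5) + (-2)·(-921.3) + (-2)·(-67.6) + (2)·(-187.9) = 51.0 kcal/mol

ΔH = 51.0 kcal/mol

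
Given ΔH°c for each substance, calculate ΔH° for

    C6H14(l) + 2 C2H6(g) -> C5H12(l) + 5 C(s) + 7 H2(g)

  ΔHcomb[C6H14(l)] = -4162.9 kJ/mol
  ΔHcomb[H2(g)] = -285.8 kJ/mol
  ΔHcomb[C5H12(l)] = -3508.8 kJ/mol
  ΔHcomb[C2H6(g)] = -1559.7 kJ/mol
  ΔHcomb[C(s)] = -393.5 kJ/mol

Using ΔH = Σ nΔHc°(reactants) − Σ nΔHc°(products):
= [1·(-4162.9) + 2·(-1559.7)] − [1·(-3508.8) + 5·(-393.5) + 7·(-285.8)]
= 194.6 kJ/mol

ΔH° = 194.6 kJ/mol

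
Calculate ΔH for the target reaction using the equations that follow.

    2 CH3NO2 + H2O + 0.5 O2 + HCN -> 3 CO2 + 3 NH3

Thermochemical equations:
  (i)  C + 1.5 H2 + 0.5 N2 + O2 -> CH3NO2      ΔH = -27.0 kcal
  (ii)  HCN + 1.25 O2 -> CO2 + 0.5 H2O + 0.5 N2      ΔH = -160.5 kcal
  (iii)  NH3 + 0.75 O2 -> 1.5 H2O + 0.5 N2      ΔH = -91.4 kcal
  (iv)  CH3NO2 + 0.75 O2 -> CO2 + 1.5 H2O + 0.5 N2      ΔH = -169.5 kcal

ΔH = -225.3 kcal

(i): not needed (H2 appears nowhere else).
(ii) as written (HCN already on the reactant side): -160.5 kcal
(iii) reversed and × 3 (reverse to put NH3 on the product side; ×3 to match 3 NH3 in the target): (-3)·(-91.4) = +274.2 kcal
(iv) × 2: (2)·(-169.5) = -339.0 kcal
Summing the manipulated equations, ΔH = (1)·(-160.5) + (-3)·(-91.4) + (2)·(-169.5) = -225.3 kcal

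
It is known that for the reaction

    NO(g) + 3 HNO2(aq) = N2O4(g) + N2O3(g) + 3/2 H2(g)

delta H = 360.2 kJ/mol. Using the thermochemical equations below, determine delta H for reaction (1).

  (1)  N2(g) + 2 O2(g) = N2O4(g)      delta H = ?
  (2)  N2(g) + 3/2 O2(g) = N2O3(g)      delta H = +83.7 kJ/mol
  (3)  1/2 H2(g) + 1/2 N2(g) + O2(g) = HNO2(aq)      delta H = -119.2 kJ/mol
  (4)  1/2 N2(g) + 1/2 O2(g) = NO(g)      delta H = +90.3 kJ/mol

(1) as written: contributes x
(2) as written: +83.7 kJ/mol
(3) reversed and × 3: (-3)·(-119.2) = +357.6 kJ/mol
(4) reversed: -90.3 kJ/mol
+360.2 = (+83.7) + (+357.6) + (-90.3) + x
x = (+360.2 − (+351.0)) / (1) = 9.2 kJ/mol

delta H = 9.2 kJ/mol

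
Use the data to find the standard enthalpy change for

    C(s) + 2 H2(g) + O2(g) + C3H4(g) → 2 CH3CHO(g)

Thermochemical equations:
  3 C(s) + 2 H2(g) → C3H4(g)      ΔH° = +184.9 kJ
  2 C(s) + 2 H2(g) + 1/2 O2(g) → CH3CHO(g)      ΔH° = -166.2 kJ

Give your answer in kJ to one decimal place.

ΔH° = -517.3 kJ

equation 1 reversed (reverse to put C3H4(g) on the reactant side): -184.9 kJ
equation 2 × 2 (scale by 2 for the 2 CH3CHO(g)): (2)·(-166.2) = -332.4 kJ
Combining the equations, ΔH° = (-1)·(+184.9) + (2)·(-166.2) = -517.3 kJ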